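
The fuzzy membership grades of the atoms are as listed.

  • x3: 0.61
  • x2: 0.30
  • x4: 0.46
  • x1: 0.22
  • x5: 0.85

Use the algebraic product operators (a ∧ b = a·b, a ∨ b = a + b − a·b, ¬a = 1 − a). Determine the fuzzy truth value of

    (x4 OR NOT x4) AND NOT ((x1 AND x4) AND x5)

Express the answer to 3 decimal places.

0.687

NOT x4 = 1 − 0.4600 = 0.5400
x4 OR NOT x4 = a + b − a·b on (0.4600, 0.5400) = 0.7516
x1 AND x4 = a·b on (0.2200, 0.4600) = 0.1012
(x1 AND x4) AND x5 = a·b on (0.1012, 0.8500) = 0.0860
NOT ((x1 AND x4) AND x5) = 1 − 0.0860 = 0.9140
(x4 OR NOT x4) AND NOT ((x1 AND x4) AND x5) = a·b on (0.7516, 0.9140) = 0.6869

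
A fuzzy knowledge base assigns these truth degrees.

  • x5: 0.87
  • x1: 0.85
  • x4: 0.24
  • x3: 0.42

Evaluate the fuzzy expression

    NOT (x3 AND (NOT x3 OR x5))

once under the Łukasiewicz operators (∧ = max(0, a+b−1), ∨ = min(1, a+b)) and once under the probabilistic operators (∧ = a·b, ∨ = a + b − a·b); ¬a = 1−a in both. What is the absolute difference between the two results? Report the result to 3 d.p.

0.023

Under Łukasiewicz:
  NOT x3 = 1 − 0.42 = 0.58
  NOT x3 OR x5 = min(1, a+b) on (0.58, 0.87) = 1.00
  x3 AND (NOT x3 OR x5) = max(0, a+b−1) on (0.42, 1.00) = 0.42
  NOT (x3 AND (NOT x3 OR x5)) = 1 − 0.42 = 0.58
  → value = 0.5800
Under probabilistic:
  NOT x3 = 1 − 0.4200 = 0.5800
  NOT x3 OR x5 = a + b − a·b on (0.5800, 0.8700) = 0.9454
  x3 AND (NOT x3 OR x5) = a·b on (0.4200, 0.9454) = 0.3971
  NOT (x3 AND (NOT x3 OR x5)) = 1 − 0.3971 = 0.6029
  → value = 0.6029
|0.5800 − 0.6029| = 0.023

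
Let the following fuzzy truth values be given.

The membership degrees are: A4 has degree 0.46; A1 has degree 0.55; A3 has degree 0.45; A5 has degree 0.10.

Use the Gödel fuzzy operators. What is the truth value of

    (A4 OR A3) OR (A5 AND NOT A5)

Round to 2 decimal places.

0.46

A4 OR A3 = max(a, b) on (0.46, 0.45) = 0.46
NOT A5 = 1 − 0.10 = 0.90
A5 AND NOT A5 = min(a, b) on (0.10, 0.90) = 0.10
(A4 OR A3) OR (A5 AND NOT A5) = max(a, b) on (0.46, 0.10) = 0.46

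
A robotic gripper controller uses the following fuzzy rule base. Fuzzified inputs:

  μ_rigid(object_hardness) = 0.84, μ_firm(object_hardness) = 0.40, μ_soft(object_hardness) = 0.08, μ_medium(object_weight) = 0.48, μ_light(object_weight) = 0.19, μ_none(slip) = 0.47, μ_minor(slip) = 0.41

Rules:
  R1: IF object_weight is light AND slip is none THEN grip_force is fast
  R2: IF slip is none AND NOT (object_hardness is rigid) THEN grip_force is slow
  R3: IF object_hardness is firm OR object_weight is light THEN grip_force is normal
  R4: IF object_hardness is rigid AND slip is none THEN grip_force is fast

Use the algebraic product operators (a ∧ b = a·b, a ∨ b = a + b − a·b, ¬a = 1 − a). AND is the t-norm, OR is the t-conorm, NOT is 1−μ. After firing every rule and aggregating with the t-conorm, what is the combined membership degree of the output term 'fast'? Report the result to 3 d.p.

0.449

R1: light=0.19, none=0.47; AND[a·b] → w = 0.0893
R2: none=0.47, ¬rigid=1−0.84=0.16; AND[a·b] → w = 0.0752
R3: firm=0.40, light=0.19; OR[a + b − a·b] → w = 0.5140
R4: rigid=0.84, none=0.47; AND[a·b] → w = 0.3948
Rules with consequent 'fast': {R1, R4} → strengths 0.0893, 0.3948
Aggregate via t-conorm [a + b − a·b]: 0.4488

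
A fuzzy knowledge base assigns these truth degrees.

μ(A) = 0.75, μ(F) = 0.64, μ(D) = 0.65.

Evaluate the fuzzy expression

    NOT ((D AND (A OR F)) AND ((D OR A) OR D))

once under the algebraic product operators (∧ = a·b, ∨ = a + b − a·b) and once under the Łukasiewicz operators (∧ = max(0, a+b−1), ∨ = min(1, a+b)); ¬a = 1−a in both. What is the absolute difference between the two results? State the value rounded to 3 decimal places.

0.077

Under algebraic product:
  A OR F = a + b − a·b on (0.7500, 0.6400) = 0.9100
  D AND (A OR F) = a·b on (0.6500, 0.9100) = 0.5915
  D OR A = a + b − a·b on (0.6500, 0.7500) = 0.9125
  (D OR A) OR D = a + b − a·b on (0.9125, 0.6500) = 0.9694
  (D AND (A OR F)) AND ((D OR A) OR D) = a·b on (0.5915, 0.9694) = 0.5734
  NOT ((D AND (A OR F)) AND ((D OR A) OR D)) = 1 − 0.5734 = 0.4266
  → value = 0.4266
Under Łukasiewicz:
  A OR F = min(1, a+b) on (0.75, 0.64) = 1.00
  D AND (A OR F) = max(0, a+b−1) on (0.65, 1.00) = 0.65
  D OR A = min(1, a+b) on (0.65, 0.75) = 1.00
  (D OR A) OR D = min(1, a+b) on (1.00, 0.65) = 1.00
  (D AND (A OR F)) AND ((D OR A) OR D) = max(0, a+b−1) on (0.65, 1.00) = 0.65
  NOT ((D AND (A OR F)) AND ((D OR A) OR D)) = 1 − 0.65 = 0.35
  → value = 0.3500
|0.4266 − 0.3500| = 0.077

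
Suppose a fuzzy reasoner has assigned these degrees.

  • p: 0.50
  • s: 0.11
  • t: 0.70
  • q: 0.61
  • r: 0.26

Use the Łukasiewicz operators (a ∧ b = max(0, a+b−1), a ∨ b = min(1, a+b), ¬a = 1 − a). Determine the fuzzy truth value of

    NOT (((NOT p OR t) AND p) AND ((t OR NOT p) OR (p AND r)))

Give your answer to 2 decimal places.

NOT p = 1 − 0.50 = 0.50
NOT p OR t = min(1, a+b) on (0.50, 0.70) = 1.00
(NOT p OR t) AND p = max(0, a+b−1) on (1.00, 0.50) = 0.50
NOT p = 1 − 0.50 = 0.50
t OR NOT p = min(1, a+b) on (0.70, 0.50) = 1.00
p AND r = max(0, a+b−1) on (0.50, 0.26) = 0.00
(t OR NOT p) OR (p AND r) = min(1, a+b) on (1.00, 0.00) = 1.00
((NOT p OR t) AND p) AND ((t OR NOT p) OR (p AND r)) = max(0, a+b−1) on (0.50, 1.00) = 0.50
NOT (((NOT p OR t) AND p) AND ((t OR NOT p) OR (p AND r))) = 1 − 0.50 = 0.50

0.50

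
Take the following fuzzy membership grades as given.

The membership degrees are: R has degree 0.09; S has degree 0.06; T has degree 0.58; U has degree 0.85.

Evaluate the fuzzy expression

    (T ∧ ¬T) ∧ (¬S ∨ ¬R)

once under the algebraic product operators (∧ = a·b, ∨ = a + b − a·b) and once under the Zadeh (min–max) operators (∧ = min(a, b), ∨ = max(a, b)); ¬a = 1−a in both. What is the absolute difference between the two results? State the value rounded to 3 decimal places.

Under algebraic product:
  ¬T = 1 − 0.5800 = 0.4200
  T ∧ ¬T = a·b on (0.5800, 0.4200) = 0.2436
  ¬S = 1 − 0.0600 = 0.9400
  ¬R = 1 − 0.0900 = 0.9100
  ¬S ∨ ¬R = a + b − a·b on (0.9400, 0.9100) = 0.9946
  (T ∧ ¬T) ∧ (¬S ∨ ¬R) = a·b on (0.2436, 0.9946) = 0.2423
  → value = 0.2423
Under Zadeh (min–max):
  ¬T = 1 − 0.58 = 0.42
  T ∧ ¬T = min(a, b) on (0.58, 0.42) = 0.42
  ¬S = 1 − 0.06 = 0.94
  ¬R = 1 − 0.09 = 0.91
  ¬S ∨ ¬R = max(a, b) on (0.94, 0.91) = 0.94
  (T ∧ ¬T) ∧ (¬S ∨ ¬R) = min(a, b) on (0.42, 0.94) = 0.42
  → value = 0.4200
|0.2423 − 0.4200| = 0.178

0.178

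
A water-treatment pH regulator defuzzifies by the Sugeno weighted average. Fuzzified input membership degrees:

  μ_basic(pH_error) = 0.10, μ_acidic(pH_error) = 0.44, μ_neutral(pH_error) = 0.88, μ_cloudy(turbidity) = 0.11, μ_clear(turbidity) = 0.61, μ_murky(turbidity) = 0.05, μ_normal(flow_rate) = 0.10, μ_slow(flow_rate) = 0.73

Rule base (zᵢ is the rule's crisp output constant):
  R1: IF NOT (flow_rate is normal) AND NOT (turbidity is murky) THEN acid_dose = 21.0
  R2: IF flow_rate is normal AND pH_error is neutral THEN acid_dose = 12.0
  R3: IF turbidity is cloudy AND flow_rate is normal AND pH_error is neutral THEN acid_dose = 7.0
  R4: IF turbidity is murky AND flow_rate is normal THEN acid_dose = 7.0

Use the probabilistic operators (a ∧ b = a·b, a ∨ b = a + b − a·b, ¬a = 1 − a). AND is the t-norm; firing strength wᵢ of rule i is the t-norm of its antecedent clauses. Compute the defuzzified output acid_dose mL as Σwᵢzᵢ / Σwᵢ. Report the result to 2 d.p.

19.96

R1 (z=21.0): ¬normal=1−0.10=0.90, ¬murky=1−0.05=0.95; AND[a·b] → w = 0.8550
R2 (z=12.0): normal=0.10, neutral=0.88; AND[a·b] → w = 0.0880
R3 (z=7.0): cloudy=0.11, normal=0.10, neutral=0.88; AND[a·b] → w = 0.0097
R4 (z=7.0): murky=0.05, normal=0.10; AND[a·b] → w = 0.0050
Weighted average = (0.8550·21.0 + 0.0880·12.0 + 0.0097·7.0 + 0.0050·7.0) / (0.8550 + 0.0880 + 0.0097 + 0.0050)
  = 19.1138 / 0.9577 = 19.96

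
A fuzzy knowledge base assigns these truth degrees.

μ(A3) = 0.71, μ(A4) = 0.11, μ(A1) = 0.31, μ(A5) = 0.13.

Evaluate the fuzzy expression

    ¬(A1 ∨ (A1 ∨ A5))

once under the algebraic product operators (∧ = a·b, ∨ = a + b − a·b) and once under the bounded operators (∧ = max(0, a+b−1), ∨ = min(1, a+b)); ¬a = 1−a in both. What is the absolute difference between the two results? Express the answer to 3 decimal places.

Under algebraic product:
  A1 ∨ A5 = a + b − a·b on (0.3100, 0.1300) = 0.3997
  A1 ∨ (A1 ∨ A5) = a + b − a·b on (0.3100, 0.3997) = 0.5858
  ¬(A1 ∨ (A1 ∨ A5)) = 1 − 0.5858 = 0.4142
  → value = 0.4142
Under bounded:
  A1 ∨ A5 = min(1, a+b) on (0.31, 0.13) = 0.44
  A1 ∨ (A1 ∨ A5) = min(1, a+b) on (0.31, 0.44) = 0.75
  ¬(A1 ∨ (A1 ∨ A5)) = 1 − 0.75 = 0.25
  → value = 0.2500
|0.4142 − 0.2500| = 0.164

0.164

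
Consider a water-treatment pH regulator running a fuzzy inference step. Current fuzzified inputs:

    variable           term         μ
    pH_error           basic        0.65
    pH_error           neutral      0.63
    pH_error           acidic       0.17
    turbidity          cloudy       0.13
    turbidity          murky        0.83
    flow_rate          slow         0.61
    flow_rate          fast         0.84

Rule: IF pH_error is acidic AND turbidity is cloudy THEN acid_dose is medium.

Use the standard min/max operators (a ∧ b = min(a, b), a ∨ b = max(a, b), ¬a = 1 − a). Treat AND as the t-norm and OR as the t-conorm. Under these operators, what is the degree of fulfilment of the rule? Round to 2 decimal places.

firing strength: acidic=0.17, cloudy=0.13; AND[min(a, b)] → w = 0.13

0.13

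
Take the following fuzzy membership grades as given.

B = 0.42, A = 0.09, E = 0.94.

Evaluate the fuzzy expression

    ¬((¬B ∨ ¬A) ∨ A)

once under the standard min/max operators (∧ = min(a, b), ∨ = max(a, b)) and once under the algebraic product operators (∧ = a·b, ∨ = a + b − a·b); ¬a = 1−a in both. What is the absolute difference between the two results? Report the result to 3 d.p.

0.056

Under standard min/max:
  ¬B = 1 − 0.42 = 0.58
  ¬A = 1 − 0.09 = 0.91
  ¬B ∨ ¬A = max(a, b) on (0.58, 0.91) = 0.91
  (¬B ∨ ¬A) ∨ A = max(a, b) on (0.91, 0.09) = 0.91
  ¬((¬B ∨ ¬A) ∨ A) = 1 − 0.91 = 0.09
  → value = 0.0900
Under algebraic product:
  ¬B = 1 − 0.4200 = 0.5800
  ¬A = 1 − 0.0900 = 0.9100
  ¬B ∨ ¬A = a + b − a·b on (0.5800, 0.9100) = 0.9622
  (¬B ∨ ¬A) ∨ A = a + b − a·b on (0.9622, 0.0900) = 0.9656
  ¬((¬B ∨ ¬A) ∨ A) = 1 − 0.9656 = 0.0344
  → value = 0.0344
|0.0900 − 0.0344| = 0.056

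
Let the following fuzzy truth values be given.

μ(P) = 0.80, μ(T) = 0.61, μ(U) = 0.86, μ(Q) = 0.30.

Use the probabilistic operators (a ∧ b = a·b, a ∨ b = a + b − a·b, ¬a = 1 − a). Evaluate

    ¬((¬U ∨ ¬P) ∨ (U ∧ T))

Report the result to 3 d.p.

0.327

¬U = 1 − 0.8600 = 0.1400
¬P = 1 − 0.8000 = 0.2000
¬U ∨ ¬P = a + b − a·b on (0.1400, 0.2000) = 0.3120
U ∧ T = a·b on (0.8600, 0.6100) = 0.5246
(¬U ∨ ¬P) ∨ (U ∧ T) = a + b − a·b on (0.3120, 0.5246) = 0.6729
¬((¬U ∨ ¬P) ∨ (U ∧ T)) = 1 − 0.6729 = 0.3271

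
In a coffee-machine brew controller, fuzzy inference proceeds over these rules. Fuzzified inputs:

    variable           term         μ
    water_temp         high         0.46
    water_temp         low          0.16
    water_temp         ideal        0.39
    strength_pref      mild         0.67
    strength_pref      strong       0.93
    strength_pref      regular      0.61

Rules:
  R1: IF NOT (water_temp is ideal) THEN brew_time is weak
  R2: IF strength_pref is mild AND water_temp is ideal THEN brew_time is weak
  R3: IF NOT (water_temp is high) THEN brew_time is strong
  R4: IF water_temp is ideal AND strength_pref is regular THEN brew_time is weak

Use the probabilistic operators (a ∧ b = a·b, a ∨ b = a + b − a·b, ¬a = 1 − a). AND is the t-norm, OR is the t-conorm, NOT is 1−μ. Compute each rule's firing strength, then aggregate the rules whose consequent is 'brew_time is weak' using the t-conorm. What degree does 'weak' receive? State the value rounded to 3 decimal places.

R1: ¬ideal=1−0.39=0.61 → w = 0.6100
R2: mild=0.67, ideal=0.39; AND[a·b] → w = 0.2613
R3: ¬high=1−0.46=0.54 → w = 0.5400
R4: ideal=0.39, regular=0.61; AND[a·b] → w = 0.2379
Rules with consequent 'weak': {R1, R2, R4} → strengths 0.6100, 0.2613, 0.2379
Aggregate via t-conorm [a + b − a·b]: 0.7804

0.780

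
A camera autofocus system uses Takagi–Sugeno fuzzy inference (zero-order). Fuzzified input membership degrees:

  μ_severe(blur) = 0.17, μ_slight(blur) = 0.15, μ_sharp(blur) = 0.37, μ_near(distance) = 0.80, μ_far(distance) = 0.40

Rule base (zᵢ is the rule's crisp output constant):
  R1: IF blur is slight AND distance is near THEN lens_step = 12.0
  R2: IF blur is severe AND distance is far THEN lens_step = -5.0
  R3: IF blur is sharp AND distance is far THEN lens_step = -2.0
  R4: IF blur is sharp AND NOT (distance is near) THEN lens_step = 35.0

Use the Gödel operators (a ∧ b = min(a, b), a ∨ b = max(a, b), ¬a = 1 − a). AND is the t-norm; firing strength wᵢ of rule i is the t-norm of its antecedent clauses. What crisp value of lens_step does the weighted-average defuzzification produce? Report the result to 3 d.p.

R1 (z=12.0): slight=0.15, near=0.80; AND[min(a, b)] → w = 0.15
R2 (z=-5.0): severe=0.17, far=0.40; AND[min(a, b)] → w = 0.17
R3 (z=-2.0): sharp=0.37, far=0.40; AND[min(a, b)] → w = 0.37
R4 (z=35.0): sharp=0.37, ¬near=1−0.80=0.20; AND[min(a, b)] → w = 0.20
Weighted average = (0.15·12.0 + 0.17·-5.0 + 0.37·-2.0 + 0.20·35.0) / (0.15 + 0.17 + 0.37 + 0.20)
  = 7.2100 / 0.8900 = 8.101

8.101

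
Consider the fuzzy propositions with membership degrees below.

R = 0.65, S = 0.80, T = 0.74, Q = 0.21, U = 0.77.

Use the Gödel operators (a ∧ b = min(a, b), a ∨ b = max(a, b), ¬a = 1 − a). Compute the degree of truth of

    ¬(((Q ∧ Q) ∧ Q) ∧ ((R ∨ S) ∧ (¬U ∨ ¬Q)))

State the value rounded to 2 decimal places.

Q ∧ Q = min(a, b) on (0.21, 0.21) = 0.21
(Q ∧ Q) ∧ Q = min(a, b) on (0.21, 0.21) = 0.21
R ∨ S = max(a, b) on (0.65, 0.80) = 0.80
¬U = 1 − 0.77 = 0.23
¬Q = 1 − 0.21 = 0.79
¬U ∨ ¬Q = max(a, b) on (0.23, 0.79) = 0.79
(R ∨ S) ∧ (¬U ∨ ¬Q) = min(a, b) on (0.80, 0.79) = 0.79
((Q ∧ Q) ∧ Q) ∧ ((R ∨ S) ∧ (¬U ∨ ¬Q)) = min(a, b) on (0.21, 0.79) = 0.21
¬(((Q ∧ Q) ∧ Q) ∧ ((R ∨ S) ∧ (¬U ∨ ¬Q))) = 1 − 0.21 = 0.79

0.79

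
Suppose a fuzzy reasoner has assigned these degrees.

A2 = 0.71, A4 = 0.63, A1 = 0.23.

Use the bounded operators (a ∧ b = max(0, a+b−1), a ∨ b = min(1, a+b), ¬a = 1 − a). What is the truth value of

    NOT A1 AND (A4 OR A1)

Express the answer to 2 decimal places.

0.63

NOT A1 = 1 − 0.23 = 0.77
A4 OR A1 = min(1, a+b) on (0.63, 0.23) = 0.86
NOT A1 AND (A4 OR A1) = max(0, a+b−1) on (0.77, 0.86) = 0.63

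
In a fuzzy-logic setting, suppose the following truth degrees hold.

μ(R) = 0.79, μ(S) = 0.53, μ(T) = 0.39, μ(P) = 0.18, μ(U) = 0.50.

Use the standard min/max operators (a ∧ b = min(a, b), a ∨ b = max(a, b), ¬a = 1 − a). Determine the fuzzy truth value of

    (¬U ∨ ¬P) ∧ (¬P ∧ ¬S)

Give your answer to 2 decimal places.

0.47

¬U = 1 − 0.50 = 0.50
¬P = 1 − 0.18 = 0.82
¬U ∨ ¬P = max(a, b) on (0.50, 0.82) = 0.82
¬P = 1 − 0.18 = 0.82
¬S = 1 − 0.53 = 0.47
¬P ∧ ¬S = min(a, b) on (0.82, 0.47) = 0.47
(¬U ∨ ¬P) ∧ (¬P ∧ ¬S) = min(a, b) on (0.82, 0.47) = 0.47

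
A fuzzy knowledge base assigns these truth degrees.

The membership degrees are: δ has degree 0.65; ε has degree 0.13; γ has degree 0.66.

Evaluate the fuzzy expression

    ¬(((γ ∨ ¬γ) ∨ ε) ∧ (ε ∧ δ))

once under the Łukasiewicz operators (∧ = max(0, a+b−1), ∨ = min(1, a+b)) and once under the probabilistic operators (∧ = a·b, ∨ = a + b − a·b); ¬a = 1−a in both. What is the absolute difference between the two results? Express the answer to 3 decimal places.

0.068

Under Łukasiewicz:
  ¬γ = 1 − 0.66 = 0.34
  γ ∨ ¬γ = min(1, a+b) on (0.66, 0.34) = 1.00
  (γ ∨ ¬γ) ∨ ε = min(1, a+b) on (1.00, 0.13) = 1.00
  ε ∧ δ = max(0, a+b−1) on (0.13, 0.65) = 0.00
  ((γ ∨ ¬γ) ∨ ε) ∧ (ε ∧ δ) = max(0, a+b−1) on (1.00, 0.00) = 0.00
  ¬(((γ ∨ ¬γ) ∨ ε) ∧ (ε ∧ δ)) = 1 − 0.00 = 1.00
  → value = 1.0000
Under probabilistic:
  ¬γ = 1 − 0.6600 = 0.3400
  γ ∨ ¬γ = a + b − a·b on (0.6600, 0.3400) = 0.7756
  (γ ∨ ¬γ) ∨ ε = a + b − a·b on (0.7756, 0.1300) = 0.8048
  ε ∧ δ = a·b on (0.1300, 0.6500) = 0.0845
  ((γ ∨ ¬γ) ∨ ε) ∧ (ε ∧ δ) = a·b on (0.8048, 0.0845) = 0.0680
  ¬(((γ ∨ ¬γ) ∨ ε) ∧ (ε ∧ δ)) = 1 − 0.0680 = 0.9320
  → value = 0.9320
|1.0000 − 0.9320| = 0.068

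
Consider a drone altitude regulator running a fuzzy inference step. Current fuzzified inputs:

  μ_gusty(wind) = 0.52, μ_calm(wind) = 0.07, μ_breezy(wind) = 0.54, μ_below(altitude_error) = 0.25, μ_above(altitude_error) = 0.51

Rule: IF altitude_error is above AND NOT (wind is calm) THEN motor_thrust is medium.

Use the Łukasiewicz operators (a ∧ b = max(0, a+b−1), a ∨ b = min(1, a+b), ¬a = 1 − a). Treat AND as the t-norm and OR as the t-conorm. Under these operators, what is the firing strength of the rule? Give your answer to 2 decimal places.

0.44

firing strength: above=0.51, ¬calm=1−0.07=0.93; AND[max(0, a+b−1)] → w = 0.44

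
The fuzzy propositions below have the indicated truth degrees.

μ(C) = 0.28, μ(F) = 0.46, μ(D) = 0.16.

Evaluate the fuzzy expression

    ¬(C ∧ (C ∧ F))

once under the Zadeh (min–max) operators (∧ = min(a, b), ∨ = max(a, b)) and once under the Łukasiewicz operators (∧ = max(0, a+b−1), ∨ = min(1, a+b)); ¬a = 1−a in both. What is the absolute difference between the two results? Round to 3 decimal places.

0.280

Under Zadeh (min–max):
  C ∧ F = min(a, b) on (0.28, 0.46) = 0.28
  C ∧ (C ∧ F) = min(a, b) on (0.28, 0.28) = 0.28
  ¬(C ∧ (C ∧ F)) = 1 − 0.28 = 0.72
  → value = 0.7200
Under Łukasiewicz:
  C ∧ F = max(0, a+b−1) on (0.28, 0.46) = 0.00
  C ∧ (C ∧ F) = max(0, a+b−1) on (0.28, 0.00) = 0.00
  ¬(C ∧ (C ∧ F)) = 1 − 0.00 = 1.00
  → value = 1.0000
|0.7200 − 1.0000| = 0.280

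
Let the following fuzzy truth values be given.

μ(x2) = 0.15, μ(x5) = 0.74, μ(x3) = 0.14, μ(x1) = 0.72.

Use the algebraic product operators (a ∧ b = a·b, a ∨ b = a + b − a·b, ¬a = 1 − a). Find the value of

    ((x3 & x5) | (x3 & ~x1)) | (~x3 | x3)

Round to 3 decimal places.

x3 & x5 = a·b on (0.1400, 0.7400) = 0.1036
~x1 = 1 − 0.7200 = 0.2800
x3 & ~x1 = a·b on (0.1400, 0.2800) = 0.0392
(x3 & x5) | (x3 & ~x1) = a + b − a·b on (0.1036, 0.0392) = 0.1387
~x3 = 1 − 0.1400 = 0.8600
~x3 | x3 = a + b − a·b on (0.8600, 0.1400) = 0.8796
((x3 & x5) | (x3 & ~x1)) | (~x3 | x3) = a + b − a·b on (0.1387, 0.8796) = 0.8963

0.896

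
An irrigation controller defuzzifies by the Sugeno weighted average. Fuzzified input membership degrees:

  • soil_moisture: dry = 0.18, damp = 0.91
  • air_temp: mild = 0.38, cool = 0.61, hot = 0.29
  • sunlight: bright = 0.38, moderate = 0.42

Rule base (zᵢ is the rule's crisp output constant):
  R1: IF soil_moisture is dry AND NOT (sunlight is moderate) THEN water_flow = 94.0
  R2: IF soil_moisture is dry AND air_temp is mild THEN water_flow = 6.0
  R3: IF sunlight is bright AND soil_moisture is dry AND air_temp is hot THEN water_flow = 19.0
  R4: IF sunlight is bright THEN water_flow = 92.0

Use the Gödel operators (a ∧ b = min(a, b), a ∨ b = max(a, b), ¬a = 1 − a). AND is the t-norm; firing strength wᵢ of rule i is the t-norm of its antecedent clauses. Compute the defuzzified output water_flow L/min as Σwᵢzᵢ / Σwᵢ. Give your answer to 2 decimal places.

R1 (z=94.0): dry=0.18, ¬moderate=1−0.42=0.58; AND[min(a, b)] → w = 0.18
R2 (z=6.0): dry=0.18, mild=0.38; AND[min(a, b)] → w = 0.18
R3 (z=19.0): bright=0.38, dry=0.18, hot=0.29; AND[min(a, b)] → w = 0.18
R4 (z=92.0): bright=0.38 → w = 0.38
Weighted average = (0.18·94.0 + 0.18·6.0 + 0.18·19.0 + 0.38·92.0) / (0.18 + 0.18 + 0.18 + 0.38)
  = 56.3800 / 0.9200 = 61.28

61.28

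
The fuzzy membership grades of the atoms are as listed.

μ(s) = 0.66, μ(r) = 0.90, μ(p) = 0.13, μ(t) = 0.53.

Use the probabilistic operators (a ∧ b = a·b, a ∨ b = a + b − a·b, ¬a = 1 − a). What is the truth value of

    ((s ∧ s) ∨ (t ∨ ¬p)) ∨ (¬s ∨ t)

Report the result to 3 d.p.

s ∧ s = a·b on (0.6600, 0.6600) = 0.4356
¬p = 1 − 0.1300 = 0.8700
t ∨ ¬p = a + b − a·b on (0.5300, 0.8700) = 0.9389
(s ∧ s) ∨ (t ∨ ¬p) = a + b − a·b on (0.4356, 0.9389) = 0.9655
¬s = 1 − 0.6600 = 0.3400
¬s ∨ t = a + b − a·b on (0.3400, 0.5300) = 0.6898
((s ∧ s) ∨ (t ∨ ¬p)) ∨ (¬s ∨ t) = a + b − a·b on (0.9655, 0.6898) = 0.9893

0.989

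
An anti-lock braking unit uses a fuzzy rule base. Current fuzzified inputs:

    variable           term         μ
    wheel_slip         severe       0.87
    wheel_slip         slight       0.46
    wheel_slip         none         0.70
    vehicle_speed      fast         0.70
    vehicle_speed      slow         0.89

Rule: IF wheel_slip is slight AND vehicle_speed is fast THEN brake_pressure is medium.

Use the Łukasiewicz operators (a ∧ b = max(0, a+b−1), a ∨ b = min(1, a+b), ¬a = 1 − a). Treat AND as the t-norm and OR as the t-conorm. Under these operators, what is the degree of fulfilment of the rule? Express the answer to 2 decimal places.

0.16

firing strength: slight=0.46, fast=0.70; AND[max(0, a+b−1)] → w = 0.16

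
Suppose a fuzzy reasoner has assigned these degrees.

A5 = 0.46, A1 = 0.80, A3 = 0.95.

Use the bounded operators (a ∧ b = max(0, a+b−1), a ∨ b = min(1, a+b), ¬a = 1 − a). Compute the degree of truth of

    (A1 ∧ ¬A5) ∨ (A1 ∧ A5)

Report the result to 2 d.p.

0.60

¬A5 = 1 − 0.46 = 0.54
A1 ∧ ¬A5 = max(0, a+b−1) on (0.80, 0.54) = 0.34
A1 ∧ A5 = max(0, a+b−1) on (0.80, 0.46) = 0.26
(A1 ∧ ¬A5) ∨ (A1 ∧ A5) = min(1, a+b) on (0.34, 0.26) = 0.60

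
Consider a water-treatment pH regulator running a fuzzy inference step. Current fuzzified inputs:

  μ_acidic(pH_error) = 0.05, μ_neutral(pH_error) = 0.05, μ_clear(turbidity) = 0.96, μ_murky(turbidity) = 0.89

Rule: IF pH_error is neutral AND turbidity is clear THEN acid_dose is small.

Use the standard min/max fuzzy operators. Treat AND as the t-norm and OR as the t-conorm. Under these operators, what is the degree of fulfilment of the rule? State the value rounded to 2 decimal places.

0.05

firing strength: neutral=0.05, clear=0.96; AND[min(a, b)] → w = 0.05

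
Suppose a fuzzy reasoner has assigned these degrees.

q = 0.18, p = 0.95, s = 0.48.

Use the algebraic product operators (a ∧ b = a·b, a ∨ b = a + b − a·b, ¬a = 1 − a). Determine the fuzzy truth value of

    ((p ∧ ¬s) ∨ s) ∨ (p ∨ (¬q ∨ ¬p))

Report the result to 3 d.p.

¬s = 1 − 0.4800 = 0.5200
p ∧ ¬s = a·b on (0.9500, 0.5200) = 0.4940
(p ∧ ¬s) ∨ s = a + b − a·b on (0.4940, 0.4800) = 0.7369
¬q = 1 − 0.1800 = 0.8200
¬p = 1 − 0.9500 = 0.0500
¬q ∨ ¬p = a + b − a·b on (0.8200, 0.0500) = 0.8290
p ∨ (¬q ∨ ¬p) = a + b − a·b on (0.9500, 0.8290) = 0.9914
((p ∧ ¬s) ∨ s) ∨ (p ∨ (¬q ∨ ¬p)) = a + b − a·b on (0.7369, 0.9914) = 0.9978

0.998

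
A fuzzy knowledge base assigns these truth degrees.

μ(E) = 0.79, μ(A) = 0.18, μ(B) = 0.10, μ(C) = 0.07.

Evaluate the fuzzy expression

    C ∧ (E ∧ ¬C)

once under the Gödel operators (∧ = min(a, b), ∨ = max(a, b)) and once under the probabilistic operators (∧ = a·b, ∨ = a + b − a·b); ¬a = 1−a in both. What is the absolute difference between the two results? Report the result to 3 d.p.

0.019

Under Gödel:
  ¬C = 1 − 0.07 = 0.93
  E ∧ ¬C = min(a, b) on (0.79, 0.93) = 0.79
  C ∧ (E ∧ ¬C) = min(a, b) on (0.07, 0.79) = 0.07
  → value = 0.0700
Under probabilistic:
  ¬C = 1 − 0.0700 = 0.9300
  E ∧ ¬C = a·b on (0.7900, 0.9300) = 0.7347
  C ∧ (E ∧ ¬C) = a·b on (0.0700, 0.7347) = 0.0514
  → value = 0.0514
|0.0700 − 0.0514| = 0.019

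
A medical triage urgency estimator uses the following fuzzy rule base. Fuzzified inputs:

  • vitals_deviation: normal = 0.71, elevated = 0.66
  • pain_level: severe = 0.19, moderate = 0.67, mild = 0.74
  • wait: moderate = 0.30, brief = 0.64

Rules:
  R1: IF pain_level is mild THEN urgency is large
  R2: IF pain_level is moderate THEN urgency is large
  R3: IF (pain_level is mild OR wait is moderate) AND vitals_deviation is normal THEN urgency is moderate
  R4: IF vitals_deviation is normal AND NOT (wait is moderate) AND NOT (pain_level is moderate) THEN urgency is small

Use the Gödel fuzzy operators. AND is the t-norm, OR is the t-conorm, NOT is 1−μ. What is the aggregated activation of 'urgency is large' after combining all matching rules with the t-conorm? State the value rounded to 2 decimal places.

R1: mild=0.74 → w = 0.74
R2: moderate=0.67 → w = 0.67
R3: (mild=0.74 OR moderate=0.30) = 0.74; AND[min(a, b)] with normal=0.71 → w = 0.71
R4: normal=0.71, ¬moderate=1−0.30=0.70, ¬moderate=1−0.67=0.33; AND[min(a, b)] → w = 0.33
Rules with consequent 'large': {R1, R2} → strengths 0.74, 0.67
Aggregate via t-conorm [max(a, b)]: 0.74

0.74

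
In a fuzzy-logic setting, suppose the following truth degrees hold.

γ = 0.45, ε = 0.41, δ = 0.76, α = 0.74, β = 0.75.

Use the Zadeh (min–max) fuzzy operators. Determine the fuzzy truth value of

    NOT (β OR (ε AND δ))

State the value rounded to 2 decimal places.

0.25

ε AND δ = min(a, b) on (0.41, 0.76) = 0.41
β OR (ε AND δ) = max(a, b) on (0.75, 0.41) = 0.75
NOT (β OR (ε AND δ)) = 1 − 0.75 = 0.25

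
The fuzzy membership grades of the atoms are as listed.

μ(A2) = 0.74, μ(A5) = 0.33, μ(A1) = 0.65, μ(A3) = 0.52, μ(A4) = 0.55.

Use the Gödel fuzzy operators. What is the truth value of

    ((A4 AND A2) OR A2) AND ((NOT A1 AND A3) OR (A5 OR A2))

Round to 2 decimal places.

0.74

A4 AND A2 = min(a, b) on (0.55, 0.74) = 0.55
(A4 AND A2) OR A2 = max(a, b) on (0.55, 0.74) = 0.74
NOT A1 = 1 − 0.65 = 0.35
NOT A1 AND A3 = min(a, b) on (0.35, 0.52) = 0.35
A5 OR A2 = max(a, b) on (0.33, 0.74) = 0.74
(NOT A1 AND A3) OR (A5 OR A2) = max(a, b) on (0.35, 0.74) = 0.74
((A4 AND A2) OR A2) AND ((NOT A1 AND A3) OR (A5 OR A2)) = min(a, b) on (0.74, 0.74) = 0.74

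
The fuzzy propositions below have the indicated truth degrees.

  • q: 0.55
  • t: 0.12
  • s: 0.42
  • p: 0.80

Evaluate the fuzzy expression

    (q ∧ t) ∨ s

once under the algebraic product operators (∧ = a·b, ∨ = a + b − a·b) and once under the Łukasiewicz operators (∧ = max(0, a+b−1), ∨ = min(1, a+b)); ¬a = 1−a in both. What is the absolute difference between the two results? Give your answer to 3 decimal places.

Under algebraic product:
  q ∧ t = a·b on (0.5500, 0.1200) = 0.0660
  (q ∧ t) ∨ s = a + b − a·b on (0.0660, 0.4200) = 0.4583
  → value = 0.4583
Under Łukasiewicz:
  q ∧ t = max(0, a+b−1) on (0.55, 0.12) = 0.00
  (q ∧ t) ∨ s = min(1, a+b) on (0.00, 0.42) = 0.42
  → value = 0.4200
|0.4583 − 0.4200| = 0.038

0.038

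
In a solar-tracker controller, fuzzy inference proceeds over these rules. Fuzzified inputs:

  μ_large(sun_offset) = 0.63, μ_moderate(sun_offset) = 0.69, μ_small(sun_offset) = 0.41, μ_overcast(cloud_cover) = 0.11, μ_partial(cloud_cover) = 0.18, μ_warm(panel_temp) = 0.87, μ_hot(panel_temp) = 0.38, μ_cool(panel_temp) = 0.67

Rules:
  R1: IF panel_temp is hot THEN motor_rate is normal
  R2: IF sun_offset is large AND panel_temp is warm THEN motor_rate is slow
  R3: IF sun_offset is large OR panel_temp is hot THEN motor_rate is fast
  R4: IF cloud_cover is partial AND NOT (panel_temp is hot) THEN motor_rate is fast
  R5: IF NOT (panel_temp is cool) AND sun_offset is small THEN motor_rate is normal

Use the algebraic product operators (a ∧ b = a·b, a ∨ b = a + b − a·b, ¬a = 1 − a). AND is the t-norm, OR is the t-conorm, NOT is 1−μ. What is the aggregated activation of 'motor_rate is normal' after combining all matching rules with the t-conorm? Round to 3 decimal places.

0.464

R1: hot=0.38 → w = 0.3800
R2: large=0.63, warm=0.87; AND[a·b] → w = 0.5481
R3: large=0.63, hot=0.38; OR[a + b − a·b] → w = 0.7706
R4: partial=0.18, ¬hot=1−0.38=0.62; AND[a·b] → w = 0.1116
R5: ¬cool=1−0.67=0.33, small=0.41; AND[a·b] → w = 0.1353
Rules with consequent 'normal': {R1, R5} → strengths 0.3800, 0.1353
Aggregate via t-conorm [a + b − a·b]: 0.4639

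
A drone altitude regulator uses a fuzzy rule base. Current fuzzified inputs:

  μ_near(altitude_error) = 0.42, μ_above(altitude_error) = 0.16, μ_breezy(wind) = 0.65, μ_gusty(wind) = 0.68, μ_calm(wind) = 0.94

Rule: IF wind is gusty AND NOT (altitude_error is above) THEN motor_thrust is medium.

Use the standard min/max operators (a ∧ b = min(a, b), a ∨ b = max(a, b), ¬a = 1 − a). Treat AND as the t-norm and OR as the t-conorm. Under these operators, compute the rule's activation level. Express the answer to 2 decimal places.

0.68

firing strength: gusty=0.68, ¬above=1−0.16=0.84; AND[min(a, b)] → w = 0.68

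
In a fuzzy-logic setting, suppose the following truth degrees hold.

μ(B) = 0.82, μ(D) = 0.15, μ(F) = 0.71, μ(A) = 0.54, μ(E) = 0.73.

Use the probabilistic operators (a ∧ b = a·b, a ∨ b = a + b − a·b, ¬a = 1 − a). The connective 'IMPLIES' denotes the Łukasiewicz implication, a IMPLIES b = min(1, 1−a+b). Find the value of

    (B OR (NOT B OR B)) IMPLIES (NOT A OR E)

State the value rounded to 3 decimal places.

0.881

NOT B = 1 − 0.8200 = 0.1800
NOT B OR B = a + b − a·b on (0.1800, 0.8200) = 0.8524
B OR (NOT B OR B) = a + b − a·b on (0.8200, 0.8524) = 0.9734
NOT A = 1 − 0.5400 = 0.4600
NOT A OR E = a + b − a·b on (0.4600, 0.7300) = 0.8542
(B OR (NOT B OR B)) IMPLIES (NOT A OR E)  [Łukasiewicz: min(1, 1−a+b)] with a=0.9734, b=0.8542 → 0.8808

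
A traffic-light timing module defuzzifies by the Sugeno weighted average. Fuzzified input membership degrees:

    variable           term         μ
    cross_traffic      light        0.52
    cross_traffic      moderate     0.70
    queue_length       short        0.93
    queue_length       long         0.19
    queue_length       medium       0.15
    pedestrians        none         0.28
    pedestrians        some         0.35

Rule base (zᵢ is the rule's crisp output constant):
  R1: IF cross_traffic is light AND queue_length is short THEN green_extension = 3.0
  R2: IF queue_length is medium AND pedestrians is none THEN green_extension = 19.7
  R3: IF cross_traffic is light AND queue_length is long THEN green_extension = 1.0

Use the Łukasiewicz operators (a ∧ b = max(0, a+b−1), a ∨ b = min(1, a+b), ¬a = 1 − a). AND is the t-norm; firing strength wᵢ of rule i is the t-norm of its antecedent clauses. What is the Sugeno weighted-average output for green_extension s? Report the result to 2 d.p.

3.00

R1 (z=3.0): light=0.52, short=0.93; AND[max(0, a+b−1)] → w = 0.45
R2 (z=19.7): medium=0.15, none=0.28; AND[max(0, a+b−1)] → w = 0.00
R3 (z=1.0): light=0.52, long=0.19; AND[max(0, a+b−1)] → w = 0.00
Weighted average = (0.45·3.0 + 0.00·19.7 + 0.00·1.0) / (0.45 + 0.00 + 0.00)
  = 1.3500 / 0.4500 = 3.00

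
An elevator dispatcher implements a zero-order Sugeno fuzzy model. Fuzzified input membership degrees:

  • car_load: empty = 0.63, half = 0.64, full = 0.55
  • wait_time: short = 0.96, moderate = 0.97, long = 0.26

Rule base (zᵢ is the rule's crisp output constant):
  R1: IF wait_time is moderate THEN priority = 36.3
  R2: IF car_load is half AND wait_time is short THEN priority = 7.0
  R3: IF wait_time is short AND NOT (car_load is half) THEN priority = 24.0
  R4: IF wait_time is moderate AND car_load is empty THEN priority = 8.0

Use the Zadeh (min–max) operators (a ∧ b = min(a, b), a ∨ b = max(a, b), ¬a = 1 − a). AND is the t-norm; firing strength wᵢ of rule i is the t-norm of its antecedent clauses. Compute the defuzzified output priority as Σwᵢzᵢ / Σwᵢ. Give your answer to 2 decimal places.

20.53

R1 (z=36.3): moderate=0.97 → w = 0.97
R2 (z=7.0): half=0.64, short=0.96; AND[min(a, b)] → w = 0.64
R3 (z=24.0): short=0.96, ¬half=1−0.64=0.36; AND[min(a, b)] → w = 0.36
R4 (z=8.0): moderate=0.97, empty=0.63; AND[min(a, b)] → w = 0.63
Weighted average = (0.97·36.3 + 0.64·7.0 + 0.36·24.0 + 0.63·8.0) / (0.97 + 0.64 + 0.36 + 0.63)
  = 53.3710 / 2.6000 = 20.53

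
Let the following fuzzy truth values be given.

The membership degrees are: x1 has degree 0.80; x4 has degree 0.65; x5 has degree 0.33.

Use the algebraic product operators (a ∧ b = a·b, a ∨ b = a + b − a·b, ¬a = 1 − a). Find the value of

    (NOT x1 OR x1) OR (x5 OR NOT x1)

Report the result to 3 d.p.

NOT x1 = 1 − 0.8000 = 0.2000
NOT x1 OR x1 = a + b − a·b on (0.2000, 0.8000) = 0.8400
NOT x1 = 1 − 0.8000 = 0.2000
x5 OR NOT x1 = a + b − a·b on (0.3300, 0.2000) = 0.4640
(NOT x1 OR x1) OR (x5 OR NOT x1) = a + b − a·b on (0.8400, 0.4640) = 0.9142

0.914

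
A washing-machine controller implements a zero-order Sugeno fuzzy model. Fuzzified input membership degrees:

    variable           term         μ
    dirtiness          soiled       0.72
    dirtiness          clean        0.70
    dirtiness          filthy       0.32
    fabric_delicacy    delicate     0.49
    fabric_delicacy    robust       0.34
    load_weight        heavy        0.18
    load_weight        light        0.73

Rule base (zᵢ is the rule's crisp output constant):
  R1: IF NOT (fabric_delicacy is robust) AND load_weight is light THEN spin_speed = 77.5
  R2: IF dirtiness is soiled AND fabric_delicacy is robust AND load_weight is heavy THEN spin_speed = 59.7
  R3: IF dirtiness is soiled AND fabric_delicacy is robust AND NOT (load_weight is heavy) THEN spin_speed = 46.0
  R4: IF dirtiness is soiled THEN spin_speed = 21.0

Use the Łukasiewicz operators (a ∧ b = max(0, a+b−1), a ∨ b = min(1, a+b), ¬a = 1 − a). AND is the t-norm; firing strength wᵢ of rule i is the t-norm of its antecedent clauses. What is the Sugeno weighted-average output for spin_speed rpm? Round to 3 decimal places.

40.851

R1 (z=77.5): ¬robust=1−0.34=0.66, light=0.73; AND[max(0, a+b−1)] → w = 0.39
R2 (z=59.7): soiled=0.72, robust=0.34, heavy=0.18; AND[max(0, a+b−1)] → w = 0.00
R3 (z=46.0): soiled=0.72, robust=0.34, ¬heavy=1−0.18=0.82; AND[max(0, a+b−1)] → w = 0.00
R4 (z=21.0): soiled=0.72 → w = 0.72
Weighted average = (0.39·77.5 + 0.00·59.7 + 0.00·46.0 + 0.72·21.0) / (0.39 + 0.00 + 0.00 + 0.72)
  = 45.3450 / 1.1100 = 40.851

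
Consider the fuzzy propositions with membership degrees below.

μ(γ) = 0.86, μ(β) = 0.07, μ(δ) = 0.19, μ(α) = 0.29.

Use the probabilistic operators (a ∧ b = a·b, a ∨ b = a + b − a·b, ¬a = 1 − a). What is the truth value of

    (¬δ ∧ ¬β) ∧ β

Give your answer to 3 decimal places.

0.053

¬δ = 1 − 0.1900 = 0.8100
¬β = 1 − 0.0700 = 0.9300
¬δ ∧ ¬β = a·b on (0.8100, 0.9300) = 0.7533
(¬δ ∧ ¬β) ∧ β = a·b on (0.7533, 0.0700) = 0.0527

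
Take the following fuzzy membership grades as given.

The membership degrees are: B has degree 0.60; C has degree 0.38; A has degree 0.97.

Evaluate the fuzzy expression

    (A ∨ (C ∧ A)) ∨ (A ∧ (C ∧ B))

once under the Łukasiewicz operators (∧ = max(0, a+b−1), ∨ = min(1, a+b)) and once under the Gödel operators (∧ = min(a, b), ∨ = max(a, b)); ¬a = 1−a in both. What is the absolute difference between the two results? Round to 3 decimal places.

Under Łukasiewicz:
  C ∧ A = max(0, a+b−1) on (0.38, 0.97) = 0.35
  A ∨ (C ∧ A) = min(1, a+b) on (0.97, 0.35) = 1.00
  C ∧ B = max(0, a+b−1) on (0.38, 0.60) = 0.00
  A ∧ (C ∧ B) = max(0, a+b−1) on (0.97, 0.00) = 0.00
  (A ∨ (C ∧ A)) ∨ (A ∧ (C ∧ B)) = min(1, a+b) on (1.00, 0.00) = 1.00
  → value = 1.0000
Under Gödel:
  C ∧ A = min(a, b) on (0.38, 0.97) = 0.38
  A ∨ (C ∧ A) = max(a, b) on (0.97, 0.38) = 0.97
  C ∧ B = min(a, b) on (0.38, 0.60) = 0.38
  A ∧ (C ∧ B) = min(a, b) on (0.97, 0.38) = 0.38
  (A ∨ (C ∧ A)) ∨ (A ∧ (C ∧ B)) = max(a, b) on (0.97, 0.38) = 0.97
  → value = 0.9700
|1.0000 − 0.9700| = 0.030

0.030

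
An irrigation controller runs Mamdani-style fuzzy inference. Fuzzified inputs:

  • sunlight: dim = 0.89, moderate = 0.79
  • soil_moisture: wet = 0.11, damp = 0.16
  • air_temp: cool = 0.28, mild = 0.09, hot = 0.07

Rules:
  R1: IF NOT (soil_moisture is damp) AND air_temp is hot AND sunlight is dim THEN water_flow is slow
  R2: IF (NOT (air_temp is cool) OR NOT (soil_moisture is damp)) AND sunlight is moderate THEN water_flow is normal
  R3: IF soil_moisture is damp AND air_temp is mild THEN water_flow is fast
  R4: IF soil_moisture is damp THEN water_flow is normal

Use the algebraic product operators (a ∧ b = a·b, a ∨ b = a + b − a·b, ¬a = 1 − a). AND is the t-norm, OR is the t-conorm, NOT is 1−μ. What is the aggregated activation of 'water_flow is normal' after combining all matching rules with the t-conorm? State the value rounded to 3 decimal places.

R1: ¬damp=1−0.16=0.84, hot=0.07, dim=0.89; AND[a·b] → w = 0.0523
R2: (¬cool=1−0.28=0.72 OR ¬damp=1−0.16=0.84) = 0.9552; AND[a·b] with moderate=0.79 → w = 0.7546
R3: damp=0.16, mild=0.09; AND[a·b] → w = 0.0144
R4: damp=0.16 → w = 0.1600
Rules with consequent 'normal': {R2, R4} → strengths 0.7546, 0.1600
Aggregate via t-conorm [a + b − a·b]: 0.7939

0.794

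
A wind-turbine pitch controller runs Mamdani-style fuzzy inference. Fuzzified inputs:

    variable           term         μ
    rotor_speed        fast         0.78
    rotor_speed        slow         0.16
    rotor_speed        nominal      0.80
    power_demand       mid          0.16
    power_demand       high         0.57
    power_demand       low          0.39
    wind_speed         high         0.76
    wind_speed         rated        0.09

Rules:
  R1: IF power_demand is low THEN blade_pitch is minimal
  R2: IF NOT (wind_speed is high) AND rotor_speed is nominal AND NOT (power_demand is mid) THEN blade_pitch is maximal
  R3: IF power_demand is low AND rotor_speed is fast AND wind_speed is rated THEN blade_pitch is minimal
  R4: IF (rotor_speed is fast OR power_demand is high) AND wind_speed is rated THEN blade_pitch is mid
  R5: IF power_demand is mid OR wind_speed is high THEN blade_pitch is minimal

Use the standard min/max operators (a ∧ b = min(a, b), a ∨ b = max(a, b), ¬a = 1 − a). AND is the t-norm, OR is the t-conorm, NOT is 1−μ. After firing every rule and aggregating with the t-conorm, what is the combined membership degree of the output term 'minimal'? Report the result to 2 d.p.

0.76

R1: low=0.39 → w = 0.39
R2: ¬high=1−0.76=0.24, nominal=0.80, ¬mid=1−0.16=0.84; AND[min(a, b)] → w = 0.24
R3: low=0.39, fast=0.78, rated=0.09; AND[min(a, b)] → w = 0.09
R4: (fast=0.78 OR high=0.57) = 0.78; AND[min(a, b)] with rated=0.09 → w = 0.09
R5: mid=0.16, high=0.76; OR[max(a, b)] → w = 0.76
Rules with consequent 'minimal': {R1, R3, R5} → strengths 0.39, 0.09, 0.76
Aggregate via t-conorm [max(a, b)]: 0.76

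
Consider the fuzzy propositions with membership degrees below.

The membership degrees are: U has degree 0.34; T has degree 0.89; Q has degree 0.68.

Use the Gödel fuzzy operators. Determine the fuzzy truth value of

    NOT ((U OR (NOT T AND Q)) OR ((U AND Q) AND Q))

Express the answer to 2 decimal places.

0.66

NOT T = 1 − 0.89 = 0.11
NOT T AND Q = min(a, b) on (0.11, 0.68) = 0.11
U OR (NOT T AND Q) = max(a, b) on (0.34, 0.11) = 0.34
U AND Q = min(a, b) on (0.34, 0.68) = 0.34
(U AND Q) AND Q = min(a, b) on (0.34, 0.68) = 0.34
(U OR (NOT T AND Q)) OR ((U AND Q) AND Q) = max(a, b) on (0.34, 0.34) = 0.34
NOT ((U OR (NOT T AND Q)) OR ((U AND Q) AND Q)) = 1 − 0.34 = 0.66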